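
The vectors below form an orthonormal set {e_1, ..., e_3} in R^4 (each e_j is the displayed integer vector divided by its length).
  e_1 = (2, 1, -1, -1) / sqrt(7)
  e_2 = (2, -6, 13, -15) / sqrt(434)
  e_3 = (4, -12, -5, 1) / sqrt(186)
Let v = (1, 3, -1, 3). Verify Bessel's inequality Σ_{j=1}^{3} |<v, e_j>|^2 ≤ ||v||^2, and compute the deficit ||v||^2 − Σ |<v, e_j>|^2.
Σ |<v, e_j>|^2 = 17; ||v||^2 = 20; deficit = 3

Write each e_j = u_j / sqrt(<u_j, u_j>) where u_j is the displayed integer vector. Then <v, e_j> = <v, u_j> / sqrt(<u_j, u_j>), so |<v, e_j>|^2 = <v, u_j>^2 / <u_j, u_j>.
Coefficients: <v, e_1> = 3/sqrt(7), <v, e_2> = -74/sqrt(434), <v, e_3> = -24/sqrt(186).
Square and sum: Σ |<v, e_j>|^2 = 17.
Compute ||v||^2 = v·v = 20.
Deficit = 20 − 17 = 3 ≥ 0, confirming Bessel's inequality. (The deficit equals ||v − Σ <v,e_j> e_j||^2, the squared distance from v to span{e_j}.)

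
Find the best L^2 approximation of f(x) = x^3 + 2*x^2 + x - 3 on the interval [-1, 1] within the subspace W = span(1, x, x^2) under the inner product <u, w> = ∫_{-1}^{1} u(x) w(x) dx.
g(x) = 2*x^2 + 8*x/5 - 3

The best approximation g ∈ W is the orthogonal projection of f onto W. Writing g = a_0 + a_1 x + a_2 x^2, the coefficients solve the normal equations G · a = b where
  G_{ij} = <φ_i, φ_j> and b_i = <f, φ_i>, with φ_0 = 1, φ_1 = x, φ_2 = x^2.
G =
  [2, 0, 2/3]
  [0, 2/3, 0]
  [2/3, 0, 2/5],
b = (-14/3, 16/15, -6/5).
Solving gives a_0 = -3, a_1 = 8/5, a_2 = 2, so
  g(x) = 2*x^2 + 8*x/5 - 3.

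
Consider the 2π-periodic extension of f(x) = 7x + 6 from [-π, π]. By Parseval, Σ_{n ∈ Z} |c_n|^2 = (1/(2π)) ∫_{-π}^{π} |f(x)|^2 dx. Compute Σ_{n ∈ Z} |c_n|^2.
Σ |c_n|^2 = 49π^2/3 + 36

Expand and integrate term by term over [-π, π]:
  ∫ (7x)^2 dx = 49·(2π^3/3); ∫ 2·7·(6)·x dx = 0 (odd integrand); ∫ 6^2 dx = 36·2π.
So (1/(2π)) ∫_{-π}^{π} (7x + 6)^2 dx = 49π^2/3 + 36 = 49π^2/3 + 36.
Parseval ⇒ Σ |c_n|^2 = 49π^2/3 + 36.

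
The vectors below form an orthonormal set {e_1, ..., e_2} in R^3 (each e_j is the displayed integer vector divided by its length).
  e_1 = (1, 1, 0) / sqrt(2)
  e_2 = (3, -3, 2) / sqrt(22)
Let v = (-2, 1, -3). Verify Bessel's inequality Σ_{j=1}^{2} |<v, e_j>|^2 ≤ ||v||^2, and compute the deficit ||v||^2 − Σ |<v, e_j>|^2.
Σ |<v, e_j>|^2 = 118/11; ||v||^2 = 14; deficit = 36/11

Write each e_j = u_j / sqrt(<u_j, u_j>) where u_j is the displayed integer vector. Then <v, e_j> = <v, u_j> / sqrt(<u_j, u_j>), so |<v, e_j>|^2 = <v, u_j>^2 / <u_j, u_j>.
Coefficients: <v, e_1> = -1/sqrt(2), <v, e_2> = -15/sqrt(22).
Square and sum: Σ |<v, e_j>|^2 = 118/11.
Compute ||v||^2 = v·v = 14.
Deficit = 14 − 118/11 = 36/11 ≥ 0, confirming Bessel's inequality. (The deficit equals ||v − Σ <v,e_j> e_j||^2, the squared distance from v to span{e_j}.)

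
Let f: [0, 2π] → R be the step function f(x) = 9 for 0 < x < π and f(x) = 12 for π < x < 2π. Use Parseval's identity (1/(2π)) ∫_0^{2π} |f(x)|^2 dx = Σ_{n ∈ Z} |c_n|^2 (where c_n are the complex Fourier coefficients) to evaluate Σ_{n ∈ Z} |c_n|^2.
Σ |c_n|^2 = 225/2

Parseval equates the L^2 energy of f (normalised by 1/(2π)) with the ℓ^2 sum of its Fourier coefficients: (1/(2π)) ∫_0^{2π} |f|^2 = Σ |c_n|^2.
Compute the left side: (1/(2π)) [∫_0^π 9^2 dx + ∫_π^{2π} 12^2 dx] = (1/(2π)) · (81π + 144π) = (81 + 144)/2 = 225/2.
So Σ_{n ∈ Z} |c_n|^2 = 225/2.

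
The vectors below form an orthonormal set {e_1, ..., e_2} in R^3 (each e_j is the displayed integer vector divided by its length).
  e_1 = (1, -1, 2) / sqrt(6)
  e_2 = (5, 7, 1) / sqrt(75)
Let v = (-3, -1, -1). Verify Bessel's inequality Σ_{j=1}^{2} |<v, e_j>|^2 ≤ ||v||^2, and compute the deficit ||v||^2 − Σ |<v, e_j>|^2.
Σ |<v, e_j>|^2 = 243/25; ||v||^2 = 11; deficit = 32/25

Write each e_j = u_j / sqrt(<u_j, u_j>) where u_j is the displayed integer vector. Then <v, e_j> = <v, u_j> / sqrt(<u_j, u_j>), so |<v, e_j>|^2 = <v, u_j>^2 / <u_j, u_j>.
Coefficients: <v, e_1> = -4/sqrt(6), <v, e_2> = -23/sqrt(75).
Square and sum: Σ |<v, e_j>|^2 = 243/25.
Compute ||v||^2 = v·v = 11.
Deficit = 11 − 243/25 = 32/25 ≥ 0, confirming Bessel's inequality. (The deficit equals ||v − Σ <v,e_j> e_j||^2, the squared distance from v to span{e_j}.)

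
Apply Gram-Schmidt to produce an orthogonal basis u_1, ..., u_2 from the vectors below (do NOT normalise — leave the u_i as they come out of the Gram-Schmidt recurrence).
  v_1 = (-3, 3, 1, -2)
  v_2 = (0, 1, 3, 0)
Orthogonal basis:
  u_1 = (-3, 3, 1, -2)
  u_2 = (18/23, 5/23, 63/23, 12/23)

Apply the Gram-Schmidt recurrence
  u_1 = v_1
  u_i = v_i − Σ_{j<i} ((v_i · u_j) / (u_j · u_j)) · u_j.

Step by step this gives:
  u_1 = (-3, 3, 1, -2)
  u_2 = (18/23, 5/23, 63/23, 12/23)

Orthogonality check:
  u_2 · u_1 = 0 (should be 0)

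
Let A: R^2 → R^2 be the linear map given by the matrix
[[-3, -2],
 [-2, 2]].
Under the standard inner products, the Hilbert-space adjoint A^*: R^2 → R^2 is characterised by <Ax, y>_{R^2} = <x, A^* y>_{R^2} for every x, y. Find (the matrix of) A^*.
A^* = A^T =
[[-3, -2],
 [-2, 2]]

For real matrices with standard dot products, the defining identity <Ax, y> = <x, A^* y> gives (Ax)^T y = x^T (A^*) y, i.e. x^T A^T y = x^T (A^*) y. Since this holds for all x, y, we must have A^* = A^T. Therefore
A^* =
[[-3, -2],
 [-2, 2]].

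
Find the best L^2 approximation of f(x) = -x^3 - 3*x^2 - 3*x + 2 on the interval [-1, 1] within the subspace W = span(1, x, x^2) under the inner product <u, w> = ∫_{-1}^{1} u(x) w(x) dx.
g(x) = -3*x^2 - 18*x/5 + 2

The best approximation g ∈ W is the orthogonal projection of f onto W. Writing g = a_0 + a_1 x + a_2 x^2, the coefficients solve the normal equations G · a = b where
  G_{ij} = <φ_i, φ_j> and b_i = <f, φ_i>, with φ_0 = 1, φ_1 = x, φ_2 = x^2.
G =
  [2, 0, 2/3]
  [0, 2/3, 0]
  [2/3, 0, 2/5],
b = (2, -12/5, 2/15).
Solving gives a_0 = 2, a_1 = -18/5, a_2 = -3, so
  g(x) = -3*x^2 - 18*x/5 + 2.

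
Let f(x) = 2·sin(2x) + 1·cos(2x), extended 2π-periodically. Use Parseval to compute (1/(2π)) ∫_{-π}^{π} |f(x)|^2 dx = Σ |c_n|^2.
Σ |c_n|^2 = 5/2

Expand |f|^2 and use orthogonality of {sin(nx), cos(mx)} on [-π, π]:
  ∫_{-π}^{π} sin(nx)^2 dx = π, ∫ cos(mx)^2 dx = π, and cross terms integrate to 0.
So ∫_{-π}^{π} f(x)^2 dx = 2^2 · π + 1^2 · π = (4 + 1)π.
Divide by 2π: (4 + 1)/2 = 5/2.
By Parseval, this equals Σ |c_n|^2.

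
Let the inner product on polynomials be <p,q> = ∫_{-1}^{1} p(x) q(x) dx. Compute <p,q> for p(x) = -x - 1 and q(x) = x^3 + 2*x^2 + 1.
<p,q> = -56/15

Expand the product: p(x)·q(x) = -x^4 - 3*x^3 - 2*x^2 - x - 1.
∫_{-1}^{1} of each monomial x^k gives [2/(k+1) if k even, 0 if k odd]. Integrating term-by-term (or equivalently evaluating the antiderivative F(x) = -x^5/5 - 3*x^4/4 - 2*x^3/3 - x^2/2 - x at the endpoints):
  F(1) − F(−1) = -187/60 − (37/60) = -56/15.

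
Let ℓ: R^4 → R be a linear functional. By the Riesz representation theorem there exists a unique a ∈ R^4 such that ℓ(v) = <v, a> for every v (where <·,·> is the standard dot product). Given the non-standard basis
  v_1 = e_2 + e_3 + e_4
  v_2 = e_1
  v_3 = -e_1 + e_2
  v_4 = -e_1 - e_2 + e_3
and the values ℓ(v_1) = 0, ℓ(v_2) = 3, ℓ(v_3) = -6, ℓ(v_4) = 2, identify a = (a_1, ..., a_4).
a = (3, -3, 2, 1)

Write a = (a_1, ..., a_4) in the standard basis. For each basis vector v_i, ℓ(v_i) = <v_i, a> is a linear equation in the a_j's. Collect the n equations into a matrix system V a = ℓ, where row i of V is v_i (expressed in the standard basis). Since V is invertible (lower-triangular with 1s on the diagonal, up to permutation), solve by back-substitution:
  V =
[[0, 1, 1, 1],
 [1, 0, 0, 0],
 [-1, 1, 0, 0],
 [-1, -1, 1, 0]]
  V a = (0, 3, -6, 2)
Solving gives a = (3, -3, 2, 1).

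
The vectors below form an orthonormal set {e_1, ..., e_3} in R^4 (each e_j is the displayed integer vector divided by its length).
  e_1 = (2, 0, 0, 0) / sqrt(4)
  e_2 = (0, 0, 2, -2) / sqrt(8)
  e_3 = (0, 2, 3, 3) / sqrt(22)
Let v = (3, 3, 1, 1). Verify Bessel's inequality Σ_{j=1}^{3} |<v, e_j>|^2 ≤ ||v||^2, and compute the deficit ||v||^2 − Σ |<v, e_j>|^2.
Σ |<v, e_j>|^2 = 171/11; ||v||^2 = 20; deficit = 49/11

Write each e_j = u_j / sqrt(<u_j, u_j>) where u_j is the displayed integer vector. Then <v, e_j> = <v, u_j> / sqrt(<u_j, u_j>), so |<v, e_j>|^2 = <v, u_j>^2 / <u_j, u_j>.
Coefficients: <v, e_1> = 6/sqrt(4), <v, e_2> = 0/sqrt(8), <v, e_3> = 12/sqrt(22).
Square and sum: Σ |<v, e_j>|^2 = 171/11.
Compute ||v||^2 = v·v = 20.
Deficit = 20 − 171/11 = 49/11 ≥ 0, confirming Bessel's inequality. (The deficit equals ||v − Σ <v,e_j> e_j||^2, the squared distance from v to span{e_j}.)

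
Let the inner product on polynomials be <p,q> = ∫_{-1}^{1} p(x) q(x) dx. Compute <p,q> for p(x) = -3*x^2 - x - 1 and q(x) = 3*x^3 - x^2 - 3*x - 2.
<p,q> = 32/3

Expand the product: p(x)·q(x) = -9*x^5 + 7*x^3 + 10*x^2 + 5*x + 2.
∫_{-1}^{1} of each monomial x^k gives [2/(k+1) if k even, 0 if k odd]. Integrating term-by-term (or equivalently evaluating the antiderivative F(x) = -3*x^6/2 + 7*x^4/4 + 10*x^3/3 + 5*x^2/2 + 2*x at the endpoints):
  F(1) − F(−1) = 97/12 − (-31/12) = 32/3.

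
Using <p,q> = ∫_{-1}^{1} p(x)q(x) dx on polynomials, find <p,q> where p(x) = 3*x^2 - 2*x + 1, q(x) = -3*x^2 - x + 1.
<p,q> = -4/15

Expand the product: p(x)·q(x) = -9*x^4 + 3*x^3 + 2*x^2 - 3*x + 1.
∫_{-1}^{1} of each monomial x^k gives [2/(k+1) if k even, 0 if k odd]. Integrating term-by-term (or equivalently evaluating the antiderivative F(x) = -9*x^5/5 + 3*x^4/4 + 2*x^3/3 - 3*x^2/2 + x at the endpoints):
  F(1) − F(−1) = -53/60 − (-37/60) = -4/15.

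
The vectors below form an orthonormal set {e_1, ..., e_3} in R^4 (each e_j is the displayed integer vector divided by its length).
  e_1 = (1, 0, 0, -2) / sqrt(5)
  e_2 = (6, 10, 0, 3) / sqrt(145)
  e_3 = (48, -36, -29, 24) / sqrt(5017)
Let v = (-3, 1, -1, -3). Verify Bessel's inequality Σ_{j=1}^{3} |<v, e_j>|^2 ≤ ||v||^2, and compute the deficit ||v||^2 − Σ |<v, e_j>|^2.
Σ |<v, e_j>|^2 = 2371/173; ||v||^2 = 20; deficit = 1089/173

Write each e_j = u_j / sqrt(<u_j, u_j>) where u_j is the displayed integer vector. Then <v, e_j> = <v, u_j> / sqrt(<u_j, u_j>), so |<v, e_j>|^2 = <v, u_j>^2 / <u_j, u_j>.
Coefficients: <v, e_1> = 3/sqrt(5), <v, e_2> = -17/sqrt(145), <v, e_3> = -223/sqrt(5017).
Square and sum: Σ |<v, e_j>|^2 = 2371/173.
Compute ||v||^2 = v·v = 20.
Deficit = 20 − 2371/173 = 1089/173 ≥ 0, confirming Bessel's inequality. (The deficit equals ||v − Σ <v,e_j> e_j||^2, the squared distance from v to span{e_j}.)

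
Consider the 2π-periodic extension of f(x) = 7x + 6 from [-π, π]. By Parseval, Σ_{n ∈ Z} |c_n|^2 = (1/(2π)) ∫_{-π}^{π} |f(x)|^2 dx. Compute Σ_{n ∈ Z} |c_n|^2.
Σ |c_n|^2 = 49π^2/3 + 36

Expand and integrate term by term over [-π, π]:
  ∫ (7x)^2 dx = 49·(2π^3/3); ∫ 2·7·(6)·x dx = 0 (odd integrand); ∫ 6^2 dx = 36·2π.
So (1/(2π)) ∫_{-π}^{π} (7x + 6)^2 dx = 49π^2/3 + 36 = 49π^2/3 + 36.
Parseval ⇒ Σ |c_n|^2 = 49π^2/3 + 36.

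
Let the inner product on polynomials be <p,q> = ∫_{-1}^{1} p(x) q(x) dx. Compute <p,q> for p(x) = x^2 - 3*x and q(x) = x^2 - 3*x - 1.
<p,q> = 86/15

Expand the product: p(x)·q(x) = x^4 - 6*x^3 + 8*x^2 + 3*x.
∫_{-1}^{1} of each monomial x^k gives [2/(k+1) if k even, 0 if k odd]. Integrating term-by-term (or equivalently evaluating the antiderivative F(x) = x^5/5 - 3*x^4/2 + 8*x^3/3 + 3*x^2/2 at the endpoints):
  F(1) − F(−1) = 43/15 − (-43/15) = 86/15.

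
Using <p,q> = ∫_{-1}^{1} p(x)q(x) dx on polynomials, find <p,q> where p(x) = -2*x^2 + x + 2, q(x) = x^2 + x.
<p,q> = 6/5

Expand the product: p(x)·q(x) = -2*x^4 - x^3 + 3*x^2 + 2*x.
∫_{-1}^{1} of each monomial x^k gives [2/(k+1) if k even, 0 if k odd]. Integrating term-by-term (or equivalently evaluating the antiderivative F(x) = -2*x^5/5 - x^4/4 + x^3 + x^2 at the endpoints):
  F(1) − F(−1) = 27/20 − (3/20) = 6/5.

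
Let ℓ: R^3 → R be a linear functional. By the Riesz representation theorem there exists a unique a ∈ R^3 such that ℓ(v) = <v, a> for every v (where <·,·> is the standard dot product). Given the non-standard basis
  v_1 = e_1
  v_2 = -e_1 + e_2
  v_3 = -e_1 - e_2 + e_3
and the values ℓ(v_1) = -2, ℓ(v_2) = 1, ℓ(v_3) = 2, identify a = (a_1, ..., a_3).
a = (-2, -1, -1)

Write a = (a_1, ..., a_3) in the standard basis. For each basis vector v_i, ℓ(v_i) = <v_i, a> is a linear equation in the a_j's. Collect the n equations into a matrix system V a = ℓ, where row i of V is v_i (expressed in the standard basis). Since V is invertible (lower-triangular with 1s on the diagonal, up to permutation), solve by back-substitution:
  V =
[[1, 0, 0],
 [-1, 1, 0],
 [-1, -1, 1]]
  V a = (-2, 1, 2)
Solving gives a = (-2, -1, -1).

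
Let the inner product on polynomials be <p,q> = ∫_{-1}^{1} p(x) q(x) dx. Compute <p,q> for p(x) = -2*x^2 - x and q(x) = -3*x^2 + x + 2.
<p,q> = -14/15

Expand the product: p(x)·q(x) = 6*x^4 + x^3 - 5*x^2 - 2*x.
∫_{-1}^{1} of each monomial x^k gives [2/(k+1) if k even, 0 if k odd]. Integrating term-by-term (or equivalently evaluating the antiderivative F(x) = 6*x^5/5 + x^4/4 - 5*x^3/3 - x^2 at the endpoints):
  F(1) − F(−1) = -73/60 − (-17/60) = -14/15.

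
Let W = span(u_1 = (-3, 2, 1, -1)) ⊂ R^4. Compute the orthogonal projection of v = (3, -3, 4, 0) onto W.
proj_W(v) = (11/5, -22/15, -11/15, 11/15)

Set up U = [u_1 | ... | u_1] ∈ R^(4×1). The projector onto W = col(U) is P = U (U^T U)^(-1) U^T.
Compute U^T U =
  [15],
and U^T v = (-11).
Solve U^T U · c = U^T v for the coefficients: c = (-11/15). The projection is proj_W(v) = U c.
Check: (v - proj_W(v)) · u_1 = 0  (should be 0).
Result: proj_W(v) = (11/5, -22/15, -11/15, 11/15).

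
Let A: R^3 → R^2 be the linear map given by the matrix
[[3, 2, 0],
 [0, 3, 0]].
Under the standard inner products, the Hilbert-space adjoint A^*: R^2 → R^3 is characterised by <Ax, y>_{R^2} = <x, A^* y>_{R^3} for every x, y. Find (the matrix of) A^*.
A^* = A^T =
[[3, 0],
 [2, 3],
 [0, 0]]

For real matrices with standard dot products, the defining identity <Ax, y> = <x, A^* y> gives (Ax)^T y = x^T (A^*) y, i.e. x^T A^T y = x^T (A^*) y. Since this holds for all x, y, we must have A^* = A^T. Therefore
A^* =
[[3, 0],
 [2, 3],
 [0, 0]].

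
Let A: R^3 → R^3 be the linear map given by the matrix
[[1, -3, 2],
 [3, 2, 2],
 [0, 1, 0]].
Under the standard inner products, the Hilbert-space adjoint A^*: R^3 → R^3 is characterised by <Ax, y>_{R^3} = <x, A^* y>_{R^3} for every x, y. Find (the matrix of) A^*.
A^* = A^T =
[[1, 3, 0],
 [-3, 2, 1],
 [2, 2, 0]]

For real matrices with standard dot products, the defining identity <Ax, y> = <x, A^* y> gives (Ax)^T y = x^T (A^*) y, i.e. x^T A^T y = x^T (A^*) y. Since this holds for all x, y, we must have A^* = A^T. Therefore
A^* =
[[1, 3, 0],
 [-3, 2, 1],
 [2, 2, 0]].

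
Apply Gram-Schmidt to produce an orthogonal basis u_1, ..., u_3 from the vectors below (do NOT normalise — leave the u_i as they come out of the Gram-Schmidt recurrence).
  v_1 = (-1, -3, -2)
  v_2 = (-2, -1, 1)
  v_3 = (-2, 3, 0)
Orthogonal basis:
  u_1 = (-1, -3, -2)
  u_2 = (-25/14, -5/14, 10/7)
  u_3 = (-5/3, 5/3, -5/3)

Apply the Gram-Schmidt recurrence
  u_1 = v_1
  u_i = v_i − Σ_{j<i} ((v_i · u_j) / (u_j · u_j)) · u_j.

Step by step this gives:
  u_1 = (-1, -3, -2)
  u_2 = (-25/14, -5/14, 10/7)
  u_3 = (-5/3, 5/3, -5/3)

Orthogonality check:
  u_2 · u_1 = 0 (should be 0)
  u_3 · u_1 = 0 (should be 0)
  u_3 · u_2 = 0 (should be 0)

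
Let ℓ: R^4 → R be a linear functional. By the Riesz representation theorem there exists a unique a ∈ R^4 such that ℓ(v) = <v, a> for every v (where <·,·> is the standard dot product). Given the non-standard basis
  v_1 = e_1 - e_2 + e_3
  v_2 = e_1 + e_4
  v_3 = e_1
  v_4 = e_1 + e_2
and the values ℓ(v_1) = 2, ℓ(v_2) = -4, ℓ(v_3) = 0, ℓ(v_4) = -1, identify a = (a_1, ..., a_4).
a = (0, -1, 1, -4)

Write a = (a_1, ..., a_4) in the standard basis. For each basis vector v_i, ℓ(v_i) = <v_i, a> is a linear equation in the a_j's. Collect the n equations into a matrix system V a = ℓ, where row i of V is v_i (expressed in the standard basis). Since V is invertible (lower-triangular with 1s on the diagonal, up to permutation), solve by back-substitution:
  V =
[[1, -1, 1, 0],
 [1, 0, 0, 1],
 [1, 0, 0, 0],
 [1, 1, 0, 0]]
  V a = (2, -4, 0, -1)
Solving gives a = (0, -1, 1, -4).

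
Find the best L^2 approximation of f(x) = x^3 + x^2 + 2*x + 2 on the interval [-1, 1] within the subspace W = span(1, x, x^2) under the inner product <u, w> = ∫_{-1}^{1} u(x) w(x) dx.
g(x) = x^2 + 13*x/5 + 2

The best approximation g ∈ W is the orthogonal projection of f onto W. Writing g = a_0 + a_1 x + a_2 x^2, the coefficients solve the normal equations G · a = b where
  G_{ij} = <φ_i, φ_j> and b_i = <f, φ_i>, with φ_0 = 1, φ_1 = x, φ_2 = x^2.
G =
  [2, 0, 2/3]
  [0, 2/3, 0]
  [2/3, 0, 2/5],
b = (14/3, 26/15, 26/15).
Solving gives a_0 = 2, a_1 = 13/5, a_2 = 1, so
  g(x) = x^2 + 13*x/5 + 2.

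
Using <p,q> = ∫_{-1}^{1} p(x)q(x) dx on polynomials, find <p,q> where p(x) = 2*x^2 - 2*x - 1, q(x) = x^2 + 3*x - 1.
<p,q> = -16/5

Expand the product: p(x)·q(x) = 2*x^4 + 4*x^3 - 9*x^2 - x + 1.
∫_{-1}^{1} of each monomial x^k gives [2/(k+1) if k even, 0 if k odd]. Integrating term-by-term (or equivalently evaluating the antiderivative F(x) = 2*x^5/5 + x^4 - 3*x^3 - x^2/2 + x at the endpoints):
  F(1) − F(−1) = -11/10 − (21/10) = -16/5.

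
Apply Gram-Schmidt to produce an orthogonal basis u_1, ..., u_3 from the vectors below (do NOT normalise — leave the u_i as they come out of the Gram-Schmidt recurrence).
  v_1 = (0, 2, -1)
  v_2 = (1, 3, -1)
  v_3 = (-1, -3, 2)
Orthogonal basis:
  u_1 = (0, 2, -1)
  u_2 = (1, 1/5, 2/5)
  u_3 = (-1/3, 1/3, 2/3)

Apply the Gram-Schmidt recurrence
  u_1 = v_1
  u_i = v_i − Σ_{j<i} ((v_i · u_j) / (u_j · u_j)) · u_j.

Step by step this gives:
  u_1 = (0, 2, -1)
  u_2 = (1, 1/5, 2/5)
  u_3 = (-1/3, 1/3, 2/3)

Orthogonality check:
  u_2 · u_1 = 0 (should be 0)
  u_3 · u_1 = 0 (should be 0)
  u_3 · u_2 = 0 (should be 0)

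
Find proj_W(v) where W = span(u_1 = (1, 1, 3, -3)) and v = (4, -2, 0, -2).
proj_W(v) = (2/5, 2/5, 6/5, -6/5)

Set up U = [u_1 | ... | u_1] ∈ R^(4×1). The projector onto W = col(U) is P = U (U^T U)^(-1) U^T.
Compute U^T U =
  [20],
and U^T v = (8).
Solve U^T U · c = U^T v for the coefficients: c = (2/5). The projection is proj_W(v) = U c.
Check: (v - proj_W(v)) · u_1 = 0  (should be 0).
Result: proj_W(v) = (2/5, 2/5, 6/5, -6/5).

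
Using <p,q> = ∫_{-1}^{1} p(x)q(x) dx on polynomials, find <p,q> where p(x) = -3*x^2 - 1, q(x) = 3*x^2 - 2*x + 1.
<p,q> = -48/5

Expand the product: p(x)·q(x) = -9*x^4 + 6*x^3 - 6*x^2 + 2*x - 1.
∫_{-1}^{1} of each monomial x^k gives [2/(k+1) if k even, 0 if k odd]. Integrating term-by-term (or equivalently evaluating the antiderivative F(x) = -9*x^5/5 + 3*x^4/2 - 2*x^3 + x^2 - x at the endpoints):
  F(1) − F(−1) = -23/10 − (73/10) = -48/5.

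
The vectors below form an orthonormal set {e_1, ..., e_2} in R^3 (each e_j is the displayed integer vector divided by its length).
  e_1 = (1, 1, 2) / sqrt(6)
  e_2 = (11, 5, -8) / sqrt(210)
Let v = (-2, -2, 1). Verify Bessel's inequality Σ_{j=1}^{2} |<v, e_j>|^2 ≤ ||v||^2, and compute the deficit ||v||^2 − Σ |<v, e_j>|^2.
Σ |<v, e_j>|^2 = 58/7; ||v||^2 = 9; deficit = 5/7

Write each e_j = u_j / sqrt(<u_j, u_j>) where u_j is the displayed integer vector. Then <v, e_j> = <v, u_j> / sqrt(<u_j, u_j>), so |<v, e_j>|^2 = <v, u_j>^2 / <u_j, u_j>.
Coefficients: <v, e_1> = -2/sqrt(6), <v, e_2> = -40/sqrt(210).
Square and sum: Σ |<v, e_j>|^2 = 58/7.
Compute ||v||^2 = v·v = 9.
Deficit = 9 − 58/7 = 5/7 ≥ 0, confirming Bessel's inequality. (The deficit equals ||v − Σ <v,e_j> e_j||^2, the squared distance from v to span{e_j}.)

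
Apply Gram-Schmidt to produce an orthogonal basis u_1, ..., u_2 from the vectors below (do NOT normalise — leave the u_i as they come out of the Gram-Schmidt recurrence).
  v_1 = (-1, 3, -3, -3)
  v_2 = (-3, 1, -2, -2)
Orthogonal basis:
  u_1 = (-1, 3, -3, -3)
  u_2 = (-33/14, -13/14, -1/14, -1/14)

Apply the Gram-Schmidt recurrence
  u_1 = v_1
  u_i = v_i − Σ_{j<i} ((v_i · u_j) / (u_j · u_j)) · u_j.

Step by step this gives:
  u_1 = (-1, 3, -3, -3)
  u_2 = (-33/14, -13/14, -1/14, -1/14)

Orthogonality check:
  u_2 · u_1 = 0 (should be 0)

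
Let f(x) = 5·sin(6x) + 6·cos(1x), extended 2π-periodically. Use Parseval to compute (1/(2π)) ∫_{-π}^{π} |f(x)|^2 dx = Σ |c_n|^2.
Σ |c_n|^2 = 61/2

Expand |f|^2 and use orthogonality of {sin(nx), cos(mx)} on [-π, π]:
  ∫_{-π}^{π} sin(nx)^2 dx = π, ∫ cos(mx)^2 dx = π, and cross terms integrate to 0.
So ∫_{-π}^{π} f(x)^2 dx = 5^2 · π + 6^2 · π = (25 + 36)π.
Divide by 2π: (25 + 36)/2 = 61/2.
By Parseval, this equals Σ |c_n|^2.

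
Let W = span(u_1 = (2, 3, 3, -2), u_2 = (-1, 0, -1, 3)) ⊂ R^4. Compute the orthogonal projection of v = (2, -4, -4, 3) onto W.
proj_W(v) = (-2, -3, -3, 2)

Set up U = [u_1 | ... | u_2] ∈ R^(4×2). The projector onto W = col(U) is P = U (U^T U)^(-1) U^T.
Compute U^T U =
  [26, -11]
  [-11, 11],
and U^T v = (-26, 11).
Solve U^T U · c = U^T v for the coefficients: c = (-1, 0). The projection is proj_W(v) = U c.
Check: (v - proj_W(v)) · u_1 = 0  (should be 0).
Check: (v - proj_W(v)) · u_2 = 0  (should be 0).
Result: proj_W(v) = (-2, -3, -3, 2).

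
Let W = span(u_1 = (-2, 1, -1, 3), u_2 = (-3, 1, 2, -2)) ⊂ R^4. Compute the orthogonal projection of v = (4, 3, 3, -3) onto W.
proj_W(v) = (522/269, -275/269, 359/269, -965/269)

Set up U = [u_1 | ... | u_2] ∈ R^(4×2). The projector onto W = col(U) is P = U (U^T U)^(-1) U^T.
Compute U^T U =
  [15, -1]
  [-1, 18],
and U^T v = (-17, 3).
Solve U^T U · c = U^T v for the coefficients: c = (-303/269, 28/269). The projection is proj_W(v) = U c.
Check: (v - proj_W(v)) · u_1 = 0  (should be 0).
Check: (v - proj_W(v)) · u_2 = 0  (should be 0).
Result: proj_W(v) = (522/269, -275/269, 359/269, -965/269).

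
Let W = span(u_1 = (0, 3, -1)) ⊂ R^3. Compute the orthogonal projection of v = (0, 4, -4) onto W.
proj_W(v) = (0, 24/5, -8/5)

Set up U = [u_1 | ... | u_1] ∈ R^(3×1). The projector onto W = col(U) is P = U (U^T U)^(-1) U^T.
Compute U^T U =
  [10],
and U^T v = (16).
Solve U^T U · c = U^T v for the coefficients: c = (8/5). The projection is proj_W(v) = U c.
Check: (v - proj_W(v)) · u_1 = 0  (should be 0).
Result: proj_W(v) = (0, 24/5, -8/5).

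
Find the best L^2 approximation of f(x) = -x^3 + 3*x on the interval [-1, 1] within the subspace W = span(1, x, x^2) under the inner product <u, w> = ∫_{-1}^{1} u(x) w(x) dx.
g(x) = 12*x/5

The best approximation g ∈ W is the orthogonal projection of f onto W. Writing g = a_0 + a_1 x + a_2 x^2, the coefficients solve the normal equations G · a = b where
  G_{ij} = <φ_i, φ_j> and b_i = <f, φ_i>, with φ_0 = 1, φ_1 = x, φ_2 = x^2.
G =
  [2, 0, 2/3]
  [0, 2/3, 0]
  [2/3, 0, 2/5],
b = (0, 8/5, 0).
Solving gives a_0 = 0, a_1 = 12/5, a_2 = 0, so
  g(x) = 12*x/5.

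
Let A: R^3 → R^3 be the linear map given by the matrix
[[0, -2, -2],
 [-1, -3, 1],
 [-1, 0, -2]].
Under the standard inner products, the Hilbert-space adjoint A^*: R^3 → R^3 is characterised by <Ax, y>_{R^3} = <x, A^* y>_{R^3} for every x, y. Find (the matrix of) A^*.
A^* = A^T =
[[0, -1, -1],
 [-2, -3, 0],
 [-2, 1, -2]]

For real matrices with standard dot products, the defining identity <Ax, y> = <x, A^* y> gives (Ax)^T y = x^T (A^*) y, i.e. x^T A^T y = x^T (A^*) y. Since this holds for all x, y, we must have A^* = A^T. Therefore
A^* =
[[0, -1, -1],
 [-2, -3, 0],
 [-2, 1, -2]].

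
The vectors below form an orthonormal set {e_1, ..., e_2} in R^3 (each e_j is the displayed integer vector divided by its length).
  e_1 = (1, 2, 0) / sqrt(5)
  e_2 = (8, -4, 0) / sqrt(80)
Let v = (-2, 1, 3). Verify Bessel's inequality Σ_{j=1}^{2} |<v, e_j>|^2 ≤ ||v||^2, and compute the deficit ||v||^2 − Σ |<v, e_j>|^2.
Σ |<v, e_j>|^2 = 5; ||v||^2 = 14; deficit = 9

Write each e_j = u_j / sqrt(<u_j, u_j>) where u_j is the displayed integer vector. Then <v, e_j> = <v, u_j> / sqrt(<u_j, u_j>), so |<v, e_j>|^2 = <v, u_j>^2 / <u_j, u_j>.
Coefficients: <v, e_1> = 0/sqrt(5), <v, e_2> = -20/sqrt(80).
Square and sum: Σ |<v, e_j>|^2 = 5.
Compute ||v||^2 = v·v = 14.
Deficit = 14 − 5 = 9 ≥ 0, confirming Bessel's inequality. (The deficit equals ||v − Σ <v,e_j> e_j||^2, the squared distance from v to span{e_j}.)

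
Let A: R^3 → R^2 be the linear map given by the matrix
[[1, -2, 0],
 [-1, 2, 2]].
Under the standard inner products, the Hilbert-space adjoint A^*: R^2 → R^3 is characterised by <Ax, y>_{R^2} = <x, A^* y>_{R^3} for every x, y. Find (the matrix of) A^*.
A^* = A^T =
[[1, -1],
 [-2, 2],
 [0, 2]]

For real matrices with standard dot products, the defining identity <Ax, y> = <x, A^* y> gives (Ax)^T y = x^T (A^*) y, i.e. x^T A^T y = x^T (A^*) y. Since this holds for all x, y, we must have A^* = A^T. Therefore
A^* =
[[1, -1],
 [-2, 2],
 [0, 2]].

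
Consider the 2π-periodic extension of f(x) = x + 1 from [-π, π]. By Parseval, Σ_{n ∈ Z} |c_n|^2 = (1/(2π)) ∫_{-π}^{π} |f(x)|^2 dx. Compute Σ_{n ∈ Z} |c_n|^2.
Σ |c_n|^2 = π^2/3 + 1

Expand and integrate term by term over [-π, π]:
  ∫ (x)^2 dx = 1·(2π^3/3); ∫ 2·1·(1)·x dx = 0 (odd integrand); ∫ 1^2 dx = 1·2π.
So (1/(2π)) ∫_{-π}^{π} (x + 1)^2 dx = 1π^2/3 + 1 = π^2/3 + 1.
Parseval ⇒ Σ |c_n|^2 = π^2/3 + 1.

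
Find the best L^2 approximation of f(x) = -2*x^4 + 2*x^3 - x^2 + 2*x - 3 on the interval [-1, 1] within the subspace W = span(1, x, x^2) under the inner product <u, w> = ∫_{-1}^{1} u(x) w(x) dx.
g(x) = -19*x^2/7 + 16*x/5 - 99/35

The best approximation g ∈ W is the orthogonal projection of f onto W. Writing g = a_0 + a_1 x + a_2 x^2, the coefficients solve the normal equations G · a = b where
  G_{ij} = <φ_i, φ_j> and b_i = <f, φ_i>, with φ_0 = 1, φ_1 = x, φ_2 = x^2.
G =
  [2, 0, 2/3]
  [0, 2/3, 0]
  [2/3, 0, 2/5],
b = (-112/15, 32/15, -104/35).
Solving gives a_0 = -99/35, a_1 = 16/5, a_2 = -19/7, so
  g(x) = -19*x^2/7 + 16*x/5 - 99/35.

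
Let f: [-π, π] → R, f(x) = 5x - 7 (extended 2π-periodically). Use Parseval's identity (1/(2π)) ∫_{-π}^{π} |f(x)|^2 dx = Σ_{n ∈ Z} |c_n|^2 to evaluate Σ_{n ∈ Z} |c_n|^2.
Σ |c_n|^2 = 25π^2/3 + 49

Expand and integrate term by term over [-π, π]:
  ∫ (5x)^2 dx = 25·(2π^3/3); ∫ 2·5·(-7)·x dx = 0 (odd integrand); ∫ (-7)^2 dx = 49·2π.
So (1/(2π)) ∫_{-π}^{π} (5x - 7)^2 dx = 25π^2/3 + 49 = 25π^2/3 + 49.
Parseval ⇒ Σ |c_n|^2 = 25π^2/3 + 49.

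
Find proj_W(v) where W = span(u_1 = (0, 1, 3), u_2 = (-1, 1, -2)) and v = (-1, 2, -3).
proj_W(v) = (-11/7, 58/35, -101/35)

Set up U = [u_1 | ... | u_2] ∈ R^(3×2). The projector onto W = col(U) is P = U (U^T U)^(-1) U^T.
Compute U^T U =
  [10, -5]
  [-5, 6],
and U^T v = (-7, 9).
Solve U^T U · c = U^T v for the coefficients: c = (3/35, 11/7). The projection is proj_W(v) = U c.
Check: (v - proj_W(v)) · u_1 = 0  (should be 0).
Check: (v - proj_W(v)) · u_2 = 0  (should be 0).
Result: proj_W(v) = (-11/7, 58/35, -101/35).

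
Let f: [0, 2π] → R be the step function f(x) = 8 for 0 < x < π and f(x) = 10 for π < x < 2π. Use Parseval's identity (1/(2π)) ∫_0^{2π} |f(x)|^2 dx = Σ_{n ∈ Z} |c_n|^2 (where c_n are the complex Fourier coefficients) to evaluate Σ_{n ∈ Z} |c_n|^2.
Σ |c_n|^2 = 82

Parseval equates the L^2 energy of f (normalised by 1/(2π)) with the ℓ^2 sum of its Fourier coefficients: (1/(2π)) ∫_0^{2π} |f|^2 = Σ |c_n|^2.
Compute the left side: (1/(2π)) [∫_0^π 8^2 dx + ∫_π^{2π} 10^2 dx] = (1/(2π)) · (64π + 100π) = (64 + 100)/2 = 82.
So Σ_{n ∈ Z} |c_n|^2 = 82.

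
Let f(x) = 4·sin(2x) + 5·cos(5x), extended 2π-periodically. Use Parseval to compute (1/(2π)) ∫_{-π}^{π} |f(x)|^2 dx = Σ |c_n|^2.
Σ |c_n|^2 = 41/2

Expand |f|^2 and use orthogonality of {sin(nx), cos(mx)} on [-π, π]:
  ∫_{-π}^{π} sin(nx)^2 dx = π, ∫ cos(mx)^2 dx = π, and cross terms integrate to 0.
So ∫_{-π}^{π} f(x)^2 dx = 4^2 · π + 5^2 · π = (16 + 25)π.
Divide by 2π: (16 + 25)/2 = 41/2.
By Parseval, this equals Σ |c_n|^2.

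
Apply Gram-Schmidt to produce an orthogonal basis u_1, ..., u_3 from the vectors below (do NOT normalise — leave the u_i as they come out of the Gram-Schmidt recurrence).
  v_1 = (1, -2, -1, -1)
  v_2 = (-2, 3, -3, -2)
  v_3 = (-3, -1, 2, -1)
Orthogonal basis:
  u_1 = (1, -2, -1, -1)
  u_2 = (-11/7, 15/7, -24/7, -17/7)
  u_3 = (-490/173, -244/173, 252/173, -254/173)

Apply the Gram-Schmidt recurrence
  u_1 = v_1
  u_i = v_i − Σ_{j<i} ((v_i · u_j) / (u_j · u_j)) · u_j.

Step by step this gives:
  u_1 = (1, -2, -1, -1)
  u_2 = (-11/7, 15/7, -24/7, -17/7)
  u_3 = (-490/173, -244/173, 252/173, -254/173)

Orthogonality check:
  u_2 · u_1 = 0 (should be 0)
  u_3 · u_1 = 0 (should be 0)
  u_3 · u_2 = 0 (should be 0)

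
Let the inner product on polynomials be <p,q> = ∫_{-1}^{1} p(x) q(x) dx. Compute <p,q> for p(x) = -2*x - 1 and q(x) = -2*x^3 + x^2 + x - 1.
<p,q> = 8/5

Expand the product: p(x)·q(x) = 4*x^4 - 3*x^2 + x + 1.
∫_{-1}^{1} of each monomial x^k gives [2/(k+1) if k even, 0 if k odd]. Integrating term-by-term (or equivalently evaluating the antiderivative F(x) = 4*x^5/5 - x^3 + x^2/2 + x at the endpoints):
  F(1) − F(−1) = 13/10 − (-3/10) = 8/5.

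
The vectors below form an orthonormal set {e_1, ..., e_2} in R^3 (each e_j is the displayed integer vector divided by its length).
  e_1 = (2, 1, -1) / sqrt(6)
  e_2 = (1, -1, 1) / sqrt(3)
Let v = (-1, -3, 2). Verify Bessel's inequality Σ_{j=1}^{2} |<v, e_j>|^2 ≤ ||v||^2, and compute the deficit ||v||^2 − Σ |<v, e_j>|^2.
Σ |<v, e_j>|^2 = 27/2; ||v||^2 = 14; deficit = 1/2

Write each e_j = u_j / sqrt(<u_j, u_j>) where u_j is the displayed integer vector. Then <v, e_j> = <v, u_j> / sqrt(<u_j, u_j>), so |<v, e_j>|^2 = <v, u_j>^2 / <u_j, u_j>.
Coefficients: <v, e_1> = -7/sqrt(6), <v, e_2> = 4/sqrt(3).
Square and sum: Σ |<v, e_j>|^2 = 27/2.
Compute ||v||^2 = v·v = 14.
Deficit = 14 − 27/2 = 1/2 ≥ 0, confirming Bessel's inequality. (The deficit equals ||v − Σ <v,e_j> e_j||^2, the squared distance from v to span{e_j}.)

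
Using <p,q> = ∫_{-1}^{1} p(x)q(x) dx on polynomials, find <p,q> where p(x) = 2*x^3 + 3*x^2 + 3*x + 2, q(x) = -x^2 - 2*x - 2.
<p,q> = -302/15

Expand the product: p(x)·q(x) = -2*x^5 - 7*x^4 - 13*x^3 - 14*x^2 - 10*x - 4.
∫_{-1}^{1} of each monomial x^k gives [2/(k+1) if k even, 0 if k odd]. Integrating term-by-term (or equivalently evaluating the antiderivative F(x) = -x^6/3 - 7*x^5/5 - 13*x^4/4 - 14*x^3/3 - 5*x^2 - 4*x at the endpoints):
  F(1) − F(−1) = -373/20 − (89/60) = -302/15.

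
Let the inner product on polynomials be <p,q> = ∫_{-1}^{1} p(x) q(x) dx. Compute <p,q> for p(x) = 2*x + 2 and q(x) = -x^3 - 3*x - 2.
<p,q> = -64/5

Expand the product: p(x)·q(x) = -2*x^4 - 2*x^3 - 6*x^2 - 10*x - 4.
∫_{-1}^{1} of each monomial x^k gives [2/(k+1) if k even, 0 if k odd]. Integrating term-by-term (or equivalently evaluating the antiderivative F(x) = -2*x^5/5 - x^4/2 - 2*x^3 - 5*x^2 - 4*x at the endpoints):
  F(1) − F(−1) = -119/10 − (9/10) = -64/5.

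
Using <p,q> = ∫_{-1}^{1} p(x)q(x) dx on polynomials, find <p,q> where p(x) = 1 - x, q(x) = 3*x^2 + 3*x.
<p,q> = 0

Expand the product: p(x)·q(x) = -3*x^3 + 3*x.
∫_{-1}^{1} of each monomial x^k gives [2/(k+1) if k even, 0 if k odd]. Integrating term-by-term (or equivalently evaluating the antiderivative F(x) = -3*x^4/4 + 3*x^2/2 at the endpoints):
  F(1) − F(−1) = 3/4 − (3/4) = 0.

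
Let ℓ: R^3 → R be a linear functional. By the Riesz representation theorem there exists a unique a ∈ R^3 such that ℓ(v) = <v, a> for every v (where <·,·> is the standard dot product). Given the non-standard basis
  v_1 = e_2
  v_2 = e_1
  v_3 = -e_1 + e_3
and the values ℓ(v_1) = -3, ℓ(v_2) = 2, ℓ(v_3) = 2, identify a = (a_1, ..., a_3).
a = (2, -3, 4)

Write a = (a_1, ..., a_3) in the standard basis. For each basis vector v_i, ℓ(v_i) = <v_i, a> is a linear equation in the a_j's. Collect the n equations into a matrix system V a = ℓ, where row i of V is v_i (expressed in the standard basis). Since V is invertible (lower-triangular with 1s on the diagonal, up to permutation), solve by back-substitution:
  V =
[[0, 1, 0],
 [1, 0, 0],
 [-1, 0, 1]]
  V a = (-3, 2, 2)
Solving gives a = (2, -3, 4).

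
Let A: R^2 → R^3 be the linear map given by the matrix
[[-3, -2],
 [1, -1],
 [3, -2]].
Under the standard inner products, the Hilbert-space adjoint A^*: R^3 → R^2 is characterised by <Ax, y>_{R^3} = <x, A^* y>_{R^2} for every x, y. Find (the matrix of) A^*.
A^* = A^T =
[[-3, 1, 3],
 [-2, -1, -2]]

For real matrices with standard dot products, the defining identity <Ax, y> = <x, A^* y> gives (Ax)^T y = x^T (A^*) y, i.e. x^T A^T y = x^T (A^*) y. Since this holds for all x, y, we must have A^* = A^T. Therefore
A^* =
[[-3, 1, 3],
 [-2, -1, -2]].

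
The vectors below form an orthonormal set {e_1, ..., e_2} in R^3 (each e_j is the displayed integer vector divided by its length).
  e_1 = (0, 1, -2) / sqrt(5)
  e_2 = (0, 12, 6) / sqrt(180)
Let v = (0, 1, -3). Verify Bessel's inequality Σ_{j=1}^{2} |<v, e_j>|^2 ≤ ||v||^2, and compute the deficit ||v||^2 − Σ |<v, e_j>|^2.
Σ |<v, e_j>|^2 = 10; ||v||^2 = 10; deficit = 0

Write each e_j = u_j / sqrt(<u_j, u_j>) where u_j is the displayed integer vector. Then <v, e_j> = <v, u_j> / sqrt(<u_j, u_j>), so |<v, e_j>|^2 = <v, u_j>^2 / <u_j, u_j>.
Coefficients: <v, e_1> = 7/sqrt(5), <v, e_2> = -6/sqrt(180).
Square and sum: Σ |<v, e_j>|^2 = 10.
Compute ||v||^2 = v·v = 10.
Deficit = 10 − 10 = 0 ≥ 0, confirming Bessel's inequality. (The deficit equals ||v − Σ <v,e_j> e_j||^2, the squared distance from v to span{e_j}.)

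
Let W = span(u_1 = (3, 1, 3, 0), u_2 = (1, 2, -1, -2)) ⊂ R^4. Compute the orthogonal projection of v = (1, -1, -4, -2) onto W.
proj_W(v) = (-63/62, 32/31, -165/62, -51/31)

Set up U = [u_1 | ... | u_2] ∈ R^(4×2). The projector onto W = col(U) is P = U (U^T U)^(-1) U^T.
Compute U^T U =
  [19, 2]
  [2, 10],
and U^T v = (-10, 7).
Solve U^T U · c = U^T v for the coefficients: c = (-19/31, 51/62). The projection is proj_W(v) = U c.
Check: (v - proj_W(v)) · u_1 = 0  (should be 0).
Check: (v - proj_W(v)) · u_2 = 0  (should be 0).
Result: proj_W(v) = (-63/62, 32/31, -165/62, -51/31).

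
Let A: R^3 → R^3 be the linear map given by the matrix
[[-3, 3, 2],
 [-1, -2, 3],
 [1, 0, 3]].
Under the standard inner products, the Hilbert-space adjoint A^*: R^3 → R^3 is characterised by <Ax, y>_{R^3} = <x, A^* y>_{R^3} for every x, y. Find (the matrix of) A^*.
A^* = A^T =
[[-3, -1, 1],
 [3, -2, 0],
 [2, 3, 3]]

For real matrices with standard dot products, the defining identity <Ax, y> = <x, A^* y> gives (Ax)^T y = x^T (A^*) y, i.e. x^T A^T y = x^T (A^*) y. Since this holds for all x, y, we must have A^* = A^T. Therefore
A^* =
[[-3, -1, 1],
 [3, -2, 0],
 [2, 3, 3]].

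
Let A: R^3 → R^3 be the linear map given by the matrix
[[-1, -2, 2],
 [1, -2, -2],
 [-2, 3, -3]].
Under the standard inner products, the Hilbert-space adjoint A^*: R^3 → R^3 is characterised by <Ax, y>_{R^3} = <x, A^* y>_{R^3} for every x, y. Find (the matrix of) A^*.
A^* = A^T =
[[-1, 1, -2],
 [-2, -2, 3],
 [2, -2, -3]]

For real matrices with standard dot products, the defining identity <Ax, y> = <x, A^* y> gives (Ax)^T y = x^T (A^*) y, i.e. x^T A^T y = x^T (A^*) y. Since this holds for all x, y, we must have A^* = A^T. Therefore
A^* =
[[-1, 1, -2],
 [-2, -2, 3],
 [2, -2, -3]].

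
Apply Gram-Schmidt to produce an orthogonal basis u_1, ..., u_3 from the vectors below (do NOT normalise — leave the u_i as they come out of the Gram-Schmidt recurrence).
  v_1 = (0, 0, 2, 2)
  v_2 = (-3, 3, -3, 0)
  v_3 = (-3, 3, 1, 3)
Orthogonal basis:
  u_1 = (0, 0, 2, 2)
  u_2 = (-3, 3, -3/2, 3/2)
  u_3 = (-1/5, 1/5, 2/5, -2/5)

Apply the Gram-Schmidt recurrence
  u_1 = v_1
  u_i = v_i − Σ_{j<i} ((v_i · u_j) / (u_j · u_j)) · u_j.

Step by step this gives:
  u_1 = (0, 0, 2, 2)
  u_2 = (-3, 3, -3/2, 3/2)
  u_3 = (-1/5, 1/5, 2/5, -2/5)

Orthogonality check:
  u_2 · u_1 = 0 (should be 0)
  u_3 · u_1 = 0 (should be 0)
  u_3 · u_2 = 0 (should be 0)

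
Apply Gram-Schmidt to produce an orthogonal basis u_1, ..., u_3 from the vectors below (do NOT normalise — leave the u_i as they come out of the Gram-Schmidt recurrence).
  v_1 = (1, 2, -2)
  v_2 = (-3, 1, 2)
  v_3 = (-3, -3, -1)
Orthogonal basis:
  u_1 = (1, 2, -2)
  u_2 = (-22/9, 19/9, 8/9)
  u_3 = (-222/101, -148/101, -259/101)

Apply the Gram-Schmidt recurrence
  u_1 = v_1
  u_i = v_i − Σ_{j<i} ((v_i · u_j) / (u_j · u_j)) · u_j.

Step by step this gives:
  u_1 = (1, 2, -2)
  u_2 = (-22/9, 19/9, 8/9)
  u_3 = (-222/101, -148/101, -259/101)

Orthogonality check:
  u_2 · u_1 = 0 (should be 0)
  u_3 · u_1 = 0 (should be 0)
  u_3 · u_2 = 0 (should be 0)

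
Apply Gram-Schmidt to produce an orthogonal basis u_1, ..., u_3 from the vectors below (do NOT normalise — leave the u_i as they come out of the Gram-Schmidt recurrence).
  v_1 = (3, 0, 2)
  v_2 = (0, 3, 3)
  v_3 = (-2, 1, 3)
Orthogonal basis:
  u_1 = (3, 0, 2)
  u_2 = (-18/13, 3, 27/13)
  u_3 = (-10/11, -15/11, 15/11)

Apply the Gram-Schmidt recurrence
  u_1 = v_1
  u_i = v_i − Σ_{j<i} ((v_i · u_j) / (u_j · u_j)) · u_j.

Step by step this gives:
  u_1 = (3, 0, 2)
  u_2 = (-18/13, 3, 27/13)
  u_3 = (-10/11, -15/11, 15/11)

Orthogonality check:
  u_2 · u_1 = 0 (should be 0)
  u_3 · u_1 = 0 (should be 0)
  u_3 · u_2 = 0 (should be 0)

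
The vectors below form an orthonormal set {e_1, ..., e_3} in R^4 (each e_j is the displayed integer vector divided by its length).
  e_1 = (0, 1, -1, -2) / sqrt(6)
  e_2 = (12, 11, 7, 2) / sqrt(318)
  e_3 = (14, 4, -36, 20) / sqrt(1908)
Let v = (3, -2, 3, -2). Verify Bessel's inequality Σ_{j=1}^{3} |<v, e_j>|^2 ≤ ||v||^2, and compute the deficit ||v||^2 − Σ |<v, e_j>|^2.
Σ |<v, e_j>|^2 = 10; ||v||^2 = 26; deficit = 16

Write each e_j = u_j / sqrt(<u_j, u_j>) where u_j is the displayed integer vector. Then <v, e_j> = <v, u_j> / sqrt(<u_j, u_j>), so |<v, e_j>|^2 = <v, u_j>^2 / <u_j, u_j>.
Coefficients: <v, e_1> = -1/sqrt(6), <v, e_2> = 31/sqrt(318), <v, e_3> = -114/sqrt(1908).
Square and sum: Σ |<v, e_j>|^2 = 10.
Compute ||v||^2 = v·v = 26.
Deficit = 26 − 10 = 16 ≥ 0, confirming Bessel's inequality. (The deficit equals ||v − Σ <v,e_j> e_j||^2, the squared distance from v to span{e_j}.)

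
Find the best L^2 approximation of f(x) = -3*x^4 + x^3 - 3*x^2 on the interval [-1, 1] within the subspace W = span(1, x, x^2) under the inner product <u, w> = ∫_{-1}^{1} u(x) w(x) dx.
g(x) = -39*x^2/7 + 3*x/5 + 9/35

The best approximation g ∈ W is the orthogonal projection of f onto W. Writing g = a_0 + a_1 x + a_2 x^2, the coefficients solve the normal equations G · a = b where
  G_{ij} = <φ_i, φ_j> and b_i = <f, φ_i>, with φ_0 = 1, φ_1 = x, φ_2 = x^2.
G =
  [2, 0, 2/3]
  [0, 2/3, 0]
  [2/3, 0, 2/5],
b = (-16/5, 2/5, -72/35).
Solving gives a_0 = 9/35, a_1 = 3/5, a_2 = -39/7, so
  g(x) = -39*x^2/7 + 3*x/5 + 9/35.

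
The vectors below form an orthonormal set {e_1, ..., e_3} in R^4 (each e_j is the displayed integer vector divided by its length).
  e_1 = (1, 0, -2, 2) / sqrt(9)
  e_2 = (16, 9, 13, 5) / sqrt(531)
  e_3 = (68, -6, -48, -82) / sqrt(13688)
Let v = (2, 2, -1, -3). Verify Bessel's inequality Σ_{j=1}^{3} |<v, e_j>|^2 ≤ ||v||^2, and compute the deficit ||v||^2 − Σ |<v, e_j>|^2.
Σ |<v, e_j>|^2 = 819/58; ||v||^2 = 18; deficit = 225/58

Write each e_j = u_j / sqrt(<u_j, u_j>) where u_j is the displayed integer vector. Then <v, e_j> = <v, u_j> / sqrt(<u_j, u_j>), so |<v, e_j>|^2 = <v, u_j>^2 / <u_j, u_j>.
Coefficients: <v, e_1> = -2/sqrt(9), <v, e_2> = 22/sqrt(531), <v, e_3> = 418/sqrt(13688).
Square and sum: Σ |<v, e_j>|^2 = 819/58.
Compute ||v||^2 = v·v = 18.
Deficit = 18 − 819/58 = 225/58 ≥ 0, confirming Bessel's inequality. (The deficit equals ||v − Σ <v,e_j> e_j||^2, the squared distance from v to span{e_j}.)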